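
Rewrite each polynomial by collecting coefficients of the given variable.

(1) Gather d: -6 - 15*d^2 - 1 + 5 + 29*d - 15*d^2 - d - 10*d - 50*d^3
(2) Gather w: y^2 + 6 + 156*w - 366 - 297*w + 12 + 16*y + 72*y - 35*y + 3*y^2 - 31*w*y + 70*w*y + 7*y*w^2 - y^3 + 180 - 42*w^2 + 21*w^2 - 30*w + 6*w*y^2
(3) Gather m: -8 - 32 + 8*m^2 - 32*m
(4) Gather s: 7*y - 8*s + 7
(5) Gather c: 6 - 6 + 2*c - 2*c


(1) = -50*d^3 - 30*d^2 + 18*d - 2
(2) = w^2*(7*y - 21) + w*(6*y^2 + 39*y - 171) - y^3 + 4*y^2 + 53*y - 168
(3) = 8*m^2 - 32*m - 40
(4) = -8*s + 7*y + 7
(5) = 0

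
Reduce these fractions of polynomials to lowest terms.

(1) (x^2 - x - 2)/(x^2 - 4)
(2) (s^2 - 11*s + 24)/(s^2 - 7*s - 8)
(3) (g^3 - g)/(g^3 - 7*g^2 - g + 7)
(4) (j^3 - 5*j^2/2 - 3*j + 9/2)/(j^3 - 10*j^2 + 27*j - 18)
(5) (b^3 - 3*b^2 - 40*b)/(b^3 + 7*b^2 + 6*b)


(1) = (x + 1)/(x + 2)
(2) = (s - 3)/(s + 1)
(3) = g/(g - 7)
(4) = (2*j + 3)/(2*j - 12)
(5) = (b^2 - 3*b - 40)/(b^2 + 7*b + 6)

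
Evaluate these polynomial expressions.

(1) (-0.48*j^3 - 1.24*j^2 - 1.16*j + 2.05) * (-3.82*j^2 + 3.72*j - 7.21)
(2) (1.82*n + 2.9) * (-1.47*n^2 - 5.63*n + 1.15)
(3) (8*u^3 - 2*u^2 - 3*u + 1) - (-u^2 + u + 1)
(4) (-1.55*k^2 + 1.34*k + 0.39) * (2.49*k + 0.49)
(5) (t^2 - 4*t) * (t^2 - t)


(1) = 1.8336*j^5 + 2.9512*j^4 + 3.2792*j^3 - 3.2058*j^2 + 15.9896*j - 14.7805
(2) = -2.6754*n^3 - 14.5096*n^2 - 14.234*n + 3.335
(3) = 8*u^3 - u^2 - 4*u
(4) = -3.8595*k^3 + 2.5771*k^2 + 1.6277*k + 0.1911
(5) = t^4 - 5*t^3 + 4*t^2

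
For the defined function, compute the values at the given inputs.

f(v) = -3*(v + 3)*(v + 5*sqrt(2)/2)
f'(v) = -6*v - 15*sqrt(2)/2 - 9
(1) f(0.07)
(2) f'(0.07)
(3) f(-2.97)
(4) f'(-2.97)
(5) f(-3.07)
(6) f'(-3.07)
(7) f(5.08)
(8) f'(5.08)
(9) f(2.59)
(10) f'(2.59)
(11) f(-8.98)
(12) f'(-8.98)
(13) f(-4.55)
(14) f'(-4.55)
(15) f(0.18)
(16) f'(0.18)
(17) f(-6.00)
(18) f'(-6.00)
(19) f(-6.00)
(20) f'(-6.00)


(1) = -33.21
(2) = -20.03
(3) = -0.05
(4) = -1.79
(5) = 0.10
(6) = -1.19
(7) = -208.84
(8) = -50.09
(9) = -102.73
(10) = -35.15
(11) = -97.67
(12) = 34.27
(13) = -4.72
(14) = 7.69
(15) = -35.45
(16) = -20.69
(17) = -22.18
(18) = 16.39
(19) = -22.18
(20) = 16.39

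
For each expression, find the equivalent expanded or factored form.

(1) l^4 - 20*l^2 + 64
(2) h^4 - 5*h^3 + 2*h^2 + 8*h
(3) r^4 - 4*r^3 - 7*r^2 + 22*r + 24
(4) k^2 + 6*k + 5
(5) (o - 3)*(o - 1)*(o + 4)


(1) = (l - 4)*(l - 2)*(l + 2)*(l + 4)
(2) = h*(h - 4)*(h - 2)*(h + 1)
(3) = (r - 4)*(r - 3)*(r + 1)*(r + 2)
(4) = (k + 1)*(k + 5)
(5) = o^3 - 13*o + 12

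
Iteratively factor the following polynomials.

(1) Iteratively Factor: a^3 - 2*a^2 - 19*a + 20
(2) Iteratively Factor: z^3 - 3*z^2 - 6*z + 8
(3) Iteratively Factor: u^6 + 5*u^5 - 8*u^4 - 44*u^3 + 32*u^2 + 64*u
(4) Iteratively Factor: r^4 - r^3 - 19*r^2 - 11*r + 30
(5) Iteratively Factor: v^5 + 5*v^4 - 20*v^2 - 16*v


(1) = (a - 5)*(a^2 + 3*a - 4) = (a - 5)*(a - 1)*(a + 4)
(2) = (z - 1)*(z^2 - 2*z - 8) = (z - 4)*(z - 1)*(z + 2)
(3) = (u)*(u^5 + 5*u^4 - 8*u^3 - 44*u^2 + 32*u + 64) = u*(u - 2)*(u^4 + 7*u^3 + 6*u^2 - 32*u - 32) = u*(u - 2)*(u + 4)*(u^3 + 3*u^2 - 6*u - 8) = u*(u - 2)^2*(u + 4)*(u^2 + 5*u + 4) = u*(u - 2)^2*(u + 1)*(u + 4)*(u + 4)
(4) = (r + 3)*(r^3 - 4*r^2 - 7*r + 10) = (r - 1)*(r + 3)*(r^2 - 3*r - 10) = (r - 5)*(r - 1)*(r + 3)*(r + 2)
(5) = (v + 4)*(v^4 + v^3 - 4*v^2 - 4*v) = (v - 2)*(v + 4)*(v^3 + 3*v^2 + 2*v) = (v - 2)*(v + 2)*(v + 4)*(v^2 + v) = (v - 2)*(v + 1)*(v + 2)*(v + 4)*(v)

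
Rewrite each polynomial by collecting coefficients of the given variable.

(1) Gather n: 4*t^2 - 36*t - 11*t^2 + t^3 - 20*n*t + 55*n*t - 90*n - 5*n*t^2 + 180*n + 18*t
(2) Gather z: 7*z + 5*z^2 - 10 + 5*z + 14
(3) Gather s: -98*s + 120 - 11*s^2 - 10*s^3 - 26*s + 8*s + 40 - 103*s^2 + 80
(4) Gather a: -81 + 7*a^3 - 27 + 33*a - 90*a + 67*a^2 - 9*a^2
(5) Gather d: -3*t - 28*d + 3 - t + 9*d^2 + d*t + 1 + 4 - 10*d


(1) = n*(-5*t^2 + 35*t + 90) + t^3 - 7*t^2 - 18*t
(2) = 5*z^2 + 12*z + 4
(3) = -10*s^3 - 114*s^2 - 116*s + 240
(4) = 7*a^3 + 58*a^2 - 57*a - 108
(5) = 9*d^2 + d*(t - 38) - 4*t + 8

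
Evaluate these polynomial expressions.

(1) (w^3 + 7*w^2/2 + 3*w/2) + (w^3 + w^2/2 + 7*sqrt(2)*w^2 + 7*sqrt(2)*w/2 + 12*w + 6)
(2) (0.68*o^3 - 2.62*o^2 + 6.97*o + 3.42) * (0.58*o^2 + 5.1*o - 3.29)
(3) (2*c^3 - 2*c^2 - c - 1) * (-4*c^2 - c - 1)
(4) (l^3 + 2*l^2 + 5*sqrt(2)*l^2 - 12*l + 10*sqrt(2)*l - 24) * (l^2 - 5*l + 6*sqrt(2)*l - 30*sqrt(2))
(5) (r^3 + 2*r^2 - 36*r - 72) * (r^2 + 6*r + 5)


(1) = 2*w^3 + 4*w^2 + 7*sqrt(2)*w^2 + 7*sqrt(2)*w/2 + 27*w/2 + 6
(2) = 0.3944*o^5 + 1.9484*o^4 - 11.5566*o^3 + 46.1504*o^2 - 5.4893*o - 11.2518
(3) = -8*c^5 + 6*c^4 + 4*c^3 + 7*c^2 + 2*c + 1
(4) = l^5 - 3*l^4 + 11*sqrt(2)*l^4 - 33*sqrt(2)*l^3 + 38*l^3 - 182*sqrt(2)*l^2 - 144*l^2 - 480*l + 216*sqrt(2)*l + 720*sqrt(2)
(5) = r^5 + 8*r^4 - 19*r^3 - 278*r^2 - 612*r - 360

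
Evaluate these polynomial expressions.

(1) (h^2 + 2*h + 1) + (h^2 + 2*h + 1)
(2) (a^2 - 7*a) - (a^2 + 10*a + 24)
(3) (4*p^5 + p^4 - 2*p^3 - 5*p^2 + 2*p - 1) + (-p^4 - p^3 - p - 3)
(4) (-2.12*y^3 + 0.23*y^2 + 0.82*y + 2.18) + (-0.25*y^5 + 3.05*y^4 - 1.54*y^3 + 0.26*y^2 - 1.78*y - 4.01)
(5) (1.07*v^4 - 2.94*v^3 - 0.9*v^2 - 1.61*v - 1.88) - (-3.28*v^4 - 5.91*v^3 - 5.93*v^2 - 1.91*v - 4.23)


(1) = 2*h^2 + 4*h + 2
(2) = -17*a - 24
(3) = 4*p^5 - 3*p^3 - 5*p^2 + p - 4
(4) = -0.25*y^5 + 3.05*y^4 - 3.66*y^3 + 0.49*y^2 - 0.96*y - 1.83
(5) = 4.35*v^4 + 2.97*v^3 + 5.03*v^2 + 0.3*v + 2.35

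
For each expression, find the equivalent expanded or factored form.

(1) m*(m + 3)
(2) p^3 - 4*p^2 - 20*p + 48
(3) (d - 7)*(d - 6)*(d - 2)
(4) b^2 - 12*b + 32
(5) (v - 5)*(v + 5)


(1) = m^2 + 3*m
(2) = (p - 6)*(p - 2)*(p + 4)
(3) = d^3 - 15*d^2 + 68*d - 84
(4) = (b - 8)*(b - 4)
(5) = v^2 - 25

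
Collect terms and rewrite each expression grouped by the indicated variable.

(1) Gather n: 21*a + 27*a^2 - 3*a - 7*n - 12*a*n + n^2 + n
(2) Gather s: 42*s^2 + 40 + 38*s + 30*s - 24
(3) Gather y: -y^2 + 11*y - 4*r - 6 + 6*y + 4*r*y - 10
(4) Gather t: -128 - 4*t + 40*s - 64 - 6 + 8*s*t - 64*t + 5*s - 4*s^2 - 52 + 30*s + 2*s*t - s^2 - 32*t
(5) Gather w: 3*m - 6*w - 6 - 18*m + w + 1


(1) = 27*a^2 + 18*a + n^2 + n*(-12*a - 6)
(2) = 42*s^2 + 68*s + 16
(3) = -4*r - y^2 + y*(4*r + 17) - 16
(4) = -5*s^2 + 75*s + t*(10*s - 100) - 250
(5) = -15*m - 5*w - 5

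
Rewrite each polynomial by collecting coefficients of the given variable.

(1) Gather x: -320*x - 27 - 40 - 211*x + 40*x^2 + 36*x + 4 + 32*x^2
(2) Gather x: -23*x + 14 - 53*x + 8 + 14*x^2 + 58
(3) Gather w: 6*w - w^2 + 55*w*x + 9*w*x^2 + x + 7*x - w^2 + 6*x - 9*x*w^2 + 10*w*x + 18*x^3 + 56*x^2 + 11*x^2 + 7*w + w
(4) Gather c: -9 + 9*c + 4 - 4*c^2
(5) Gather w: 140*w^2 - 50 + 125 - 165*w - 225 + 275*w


(1) = 72*x^2 - 495*x - 63
(2) = 14*x^2 - 76*x + 80
(3) = w^2*(-9*x - 2) + w*(9*x^2 + 65*x + 14) + 18*x^3 + 67*x^2 + 14*x
(4) = -4*c^2 + 9*c - 5
(5) = 140*w^2 + 110*w - 150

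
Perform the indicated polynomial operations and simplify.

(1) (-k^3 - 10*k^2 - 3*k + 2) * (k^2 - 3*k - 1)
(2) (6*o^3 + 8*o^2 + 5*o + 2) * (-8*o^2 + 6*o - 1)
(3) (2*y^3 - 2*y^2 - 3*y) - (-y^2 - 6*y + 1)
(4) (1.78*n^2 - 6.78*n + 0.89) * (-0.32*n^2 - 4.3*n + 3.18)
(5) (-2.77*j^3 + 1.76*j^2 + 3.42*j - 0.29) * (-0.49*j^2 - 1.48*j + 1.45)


(1) = -k^5 - 7*k^4 + 28*k^3 + 21*k^2 - 3*k - 2
(2) = -48*o^5 - 28*o^4 + 2*o^3 + 6*o^2 + 7*o - 2
(3) = 2*y^3 - y^2 + 3*y - 1
(4) = -0.5696*n^4 - 5.4844*n^3 + 34.5296*n^2 - 25.3874*n + 2.8302
(5) = 1.3573*j^5 + 3.2372*j^4 - 8.2971*j^3 - 2.3675*j^2 + 5.3882*j - 0.4205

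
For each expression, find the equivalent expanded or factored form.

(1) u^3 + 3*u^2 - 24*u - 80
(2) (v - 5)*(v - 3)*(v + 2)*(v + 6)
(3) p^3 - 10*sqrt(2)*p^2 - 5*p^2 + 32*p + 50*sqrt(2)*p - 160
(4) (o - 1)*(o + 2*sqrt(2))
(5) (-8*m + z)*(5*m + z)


(1) = (u - 5)*(u + 4)^2
(2) = v^4 - 37*v^2 + 24*v + 180
(3) = (p - 5)*(p - 8*sqrt(2))*(p - 2*sqrt(2))
(4) = o^2 - o + 2*sqrt(2)*o - 2*sqrt(2)
(5) = -40*m^2 - 3*m*z + z^2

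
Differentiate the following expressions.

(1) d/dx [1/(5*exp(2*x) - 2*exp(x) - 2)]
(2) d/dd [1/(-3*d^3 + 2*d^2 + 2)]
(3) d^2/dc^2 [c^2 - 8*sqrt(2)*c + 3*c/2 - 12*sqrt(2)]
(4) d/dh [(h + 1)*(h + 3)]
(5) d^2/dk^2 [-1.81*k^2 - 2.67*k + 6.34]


(1) = (2 - 10*exp(x))*exp(x)/(-5*exp(2*x) + 2*exp(x) + 2)^2
(2) = d*(9*d - 4)/(-3*d^3 + 2*d^2 + 2)^2
(3) = 2
(4) = 2*h + 4
(5) = -3.62000000000000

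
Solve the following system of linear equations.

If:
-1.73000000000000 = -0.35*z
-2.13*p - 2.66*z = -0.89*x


Then:
p = 0.417840375586854*x - 6.17276995305164
z = 4.94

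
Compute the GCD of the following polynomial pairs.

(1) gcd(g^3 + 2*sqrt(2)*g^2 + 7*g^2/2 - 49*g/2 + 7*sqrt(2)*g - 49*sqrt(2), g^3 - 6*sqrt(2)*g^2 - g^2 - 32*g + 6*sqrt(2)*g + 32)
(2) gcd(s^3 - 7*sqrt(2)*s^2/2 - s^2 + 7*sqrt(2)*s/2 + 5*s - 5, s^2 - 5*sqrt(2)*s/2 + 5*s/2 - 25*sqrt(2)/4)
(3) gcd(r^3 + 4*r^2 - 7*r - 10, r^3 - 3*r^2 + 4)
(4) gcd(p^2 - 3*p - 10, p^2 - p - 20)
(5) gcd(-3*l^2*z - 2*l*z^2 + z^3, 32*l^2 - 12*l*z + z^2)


(1) = g + 2*sqrt(2)
(2) = gcd((s - 1)*(s - 5*sqrt(2)/2)*(s - sqrt(2)), (s + 5/2)*(s - 5*sqrt(2)/2)) = s - 5*sqrt(2)/2
(3) = r^2 - r - 2
(4) = gcd((p - 5)*(p + 2), (p - 5)*(p + 4)) = p - 5
(5) = gcd(z*(-3*l + z)*(l + z), (-8*l + z)*(-4*l + z)) = 1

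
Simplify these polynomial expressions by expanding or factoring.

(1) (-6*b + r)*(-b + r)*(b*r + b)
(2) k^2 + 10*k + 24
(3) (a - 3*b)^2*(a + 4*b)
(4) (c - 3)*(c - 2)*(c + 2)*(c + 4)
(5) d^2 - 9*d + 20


(1) = 6*b^3*r + 6*b^3 - 7*b^2*r^2 - 7*b^2*r + b*r^3 + b*r^2
(2) = (k + 4)*(k + 6)
(3) = a^3 - 2*a^2*b - 15*a*b^2 + 36*b^3
(4) = c^4 + c^3 - 16*c^2 - 4*c + 48
(5) = (d - 5)*(d - 4)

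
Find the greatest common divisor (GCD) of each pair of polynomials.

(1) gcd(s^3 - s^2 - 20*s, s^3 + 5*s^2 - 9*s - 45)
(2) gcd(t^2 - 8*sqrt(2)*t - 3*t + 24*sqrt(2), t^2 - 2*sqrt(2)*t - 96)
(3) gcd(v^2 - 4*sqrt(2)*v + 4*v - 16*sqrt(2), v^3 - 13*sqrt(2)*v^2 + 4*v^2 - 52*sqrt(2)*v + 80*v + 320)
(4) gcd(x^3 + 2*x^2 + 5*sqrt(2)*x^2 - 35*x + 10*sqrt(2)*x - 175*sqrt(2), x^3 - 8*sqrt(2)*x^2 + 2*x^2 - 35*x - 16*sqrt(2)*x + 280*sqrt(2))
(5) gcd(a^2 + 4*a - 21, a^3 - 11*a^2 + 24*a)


(1) = 1
(2) = gcd((t - 3)*(t - 8*sqrt(2)), (t - 8*sqrt(2))*(t + 6*sqrt(2))) = t - 8*sqrt(2)
(3) = v + 4
(4) = x^2 + 2*x - 35
(5) = a - 3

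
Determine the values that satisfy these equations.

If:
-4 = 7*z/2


Then:
z = -8/7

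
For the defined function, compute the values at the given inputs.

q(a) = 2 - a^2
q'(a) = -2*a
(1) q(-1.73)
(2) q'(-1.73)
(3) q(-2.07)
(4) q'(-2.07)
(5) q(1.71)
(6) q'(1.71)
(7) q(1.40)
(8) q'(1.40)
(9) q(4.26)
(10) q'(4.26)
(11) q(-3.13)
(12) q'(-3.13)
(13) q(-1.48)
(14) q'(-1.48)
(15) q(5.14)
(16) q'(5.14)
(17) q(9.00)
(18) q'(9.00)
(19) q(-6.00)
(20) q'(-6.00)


(1) = -0.99
(2) = 3.46
(3) = -2.28
(4) = 4.14
(5) = -0.92
(6) = -3.42
(7) = 0.04
(8) = -2.80
(9) = -16.15
(10) = -8.52
(11) = -7.80
(12) = 6.26
(13) = -0.19
(14) = 2.96
(15) = -24.42
(16) = -10.28
(17) = -79.00
(18) = -18.00
(19) = -34.00
(20) = 12.00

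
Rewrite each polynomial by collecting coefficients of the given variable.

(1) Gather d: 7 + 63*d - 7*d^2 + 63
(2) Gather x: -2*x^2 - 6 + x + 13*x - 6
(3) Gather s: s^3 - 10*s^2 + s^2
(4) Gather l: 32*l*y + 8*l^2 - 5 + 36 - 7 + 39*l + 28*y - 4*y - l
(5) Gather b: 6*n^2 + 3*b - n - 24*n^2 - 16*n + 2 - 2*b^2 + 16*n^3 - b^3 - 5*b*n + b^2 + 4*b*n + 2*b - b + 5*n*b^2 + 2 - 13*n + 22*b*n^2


(1) = -7*d^2 + 63*d + 70
(2) = -2*x^2 + 14*x - 12
(3) = s^3 - 9*s^2
(4) = 8*l^2 + l*(32*y + 38) + 24*y + 24
(5) = -b^3 + b^2*(5*n - 1) + b*(22*n^2 - n + 4) + 16*n^3 - 18*n^2 - 30*n + 4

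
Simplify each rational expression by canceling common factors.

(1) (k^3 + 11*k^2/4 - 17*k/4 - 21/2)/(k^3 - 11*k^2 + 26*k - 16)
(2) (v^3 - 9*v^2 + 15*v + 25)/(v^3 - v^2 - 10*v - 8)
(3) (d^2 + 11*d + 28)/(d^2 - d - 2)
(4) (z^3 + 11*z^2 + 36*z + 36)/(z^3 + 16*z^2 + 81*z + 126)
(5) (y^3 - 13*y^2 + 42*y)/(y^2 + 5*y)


(1) = (4*k^2 + 19*k + 21)/(4*k^2 - 36*k + 32)
(2) = (v^2 - 10*v + 25)/(v^2 - 2*v - 8)
(3) = (d^2 + 11*d + 28)/(d^2 - d - 2)
(4) = (z + 2)/(z + 7)
(5) = (y^2 - 13*y + 42)/(y + 5)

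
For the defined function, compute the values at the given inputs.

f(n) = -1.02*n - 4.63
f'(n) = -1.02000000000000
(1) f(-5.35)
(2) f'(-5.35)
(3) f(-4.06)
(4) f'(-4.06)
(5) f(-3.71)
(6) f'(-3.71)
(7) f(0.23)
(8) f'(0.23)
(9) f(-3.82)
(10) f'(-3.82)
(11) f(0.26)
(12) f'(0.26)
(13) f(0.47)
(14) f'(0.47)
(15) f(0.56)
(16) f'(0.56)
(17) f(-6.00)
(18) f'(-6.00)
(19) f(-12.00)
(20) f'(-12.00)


(1) = 0.83
(2) = -1.02
(3) = -0.49
(4) = -1.02
(5) = -0.85
(6) = -1.02
(7) = -4.86
(8) = -1.02
(9) = -0.73
(10) = -1.02
(11) = -4.90
(12) = -1.02
(13) = -5.11
(14) = -1.02
(15) = -5.20
(16) = -1.02
(17) = 1.49
(18) = -1.02
(19) = 7.61
(20) = -1.02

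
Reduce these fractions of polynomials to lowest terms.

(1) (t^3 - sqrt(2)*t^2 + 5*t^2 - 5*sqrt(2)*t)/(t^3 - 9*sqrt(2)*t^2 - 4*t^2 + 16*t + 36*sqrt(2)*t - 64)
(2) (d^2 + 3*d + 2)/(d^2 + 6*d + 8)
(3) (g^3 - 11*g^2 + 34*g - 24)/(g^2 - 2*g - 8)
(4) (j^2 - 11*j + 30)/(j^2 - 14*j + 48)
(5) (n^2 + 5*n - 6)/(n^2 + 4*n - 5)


(1) = (t^2 + 5*t)/(t^2 + t*(-8*sqrt(2) - 4) + 32*sqrt(2))
(2) = (d + 1)/(d + 4)
(3) = (g^2 - 7*g + 6)/(g + 2)
(4) = (j - 5)/(j - 8)
(5) = (n + 6)/(n + 5)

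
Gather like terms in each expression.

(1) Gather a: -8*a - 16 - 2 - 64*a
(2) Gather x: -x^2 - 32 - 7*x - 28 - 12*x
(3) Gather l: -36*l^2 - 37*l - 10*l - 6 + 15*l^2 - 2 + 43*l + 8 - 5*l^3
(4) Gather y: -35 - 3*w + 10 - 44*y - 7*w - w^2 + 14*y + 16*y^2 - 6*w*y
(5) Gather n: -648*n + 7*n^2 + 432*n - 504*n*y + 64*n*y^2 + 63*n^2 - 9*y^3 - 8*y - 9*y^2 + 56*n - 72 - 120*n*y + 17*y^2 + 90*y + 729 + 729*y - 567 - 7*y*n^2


(1) = -72*a - 18
(2) = -x^2 - 19*x - 60
(3) = -5*l^3 - 21*l^2 - 4*l
(4) = -w^2 - 10*w + 16*y^2 + y*(-6*w - 30) - 25
(5) = n^2*(70 - 7*y) + n*(64*y^2 - 624*y - 160) - 9*y^3 + 8*y^2 + 811*y + 90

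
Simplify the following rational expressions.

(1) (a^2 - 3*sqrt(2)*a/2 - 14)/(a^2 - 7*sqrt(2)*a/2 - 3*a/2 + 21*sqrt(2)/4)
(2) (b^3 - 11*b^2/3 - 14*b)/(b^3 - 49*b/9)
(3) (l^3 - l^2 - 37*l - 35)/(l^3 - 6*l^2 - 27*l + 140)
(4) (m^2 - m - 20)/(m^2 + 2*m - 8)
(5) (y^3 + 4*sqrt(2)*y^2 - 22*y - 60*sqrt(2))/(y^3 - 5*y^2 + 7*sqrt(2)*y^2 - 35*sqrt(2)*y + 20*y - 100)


(1) = (8*a + 16*sqrt(2))/(8*a - 12)
(2) = (3*b - 18)/(3*b - 7)
(3) = (l + 1)/(l - 4)
(4) = (m - 5)/(m - 2)
(5) = (y - 3*sqrt(2))/(y - 5)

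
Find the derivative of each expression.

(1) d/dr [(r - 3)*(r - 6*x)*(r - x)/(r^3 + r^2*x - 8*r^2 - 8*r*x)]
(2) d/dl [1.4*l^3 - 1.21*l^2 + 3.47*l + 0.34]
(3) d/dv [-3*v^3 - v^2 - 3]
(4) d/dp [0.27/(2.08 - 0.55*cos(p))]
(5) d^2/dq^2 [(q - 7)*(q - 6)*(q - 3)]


(1) = (r*((r - 3)*(r - 6*x) + (r - 3)*(r - x) + (r - 6*x)*(r - x))*(r^2 + r*x - 8*r - 8*x) - (r - 3)*(r - 6*x)*(r - x)*(3*r^2 + 2*r*x - 16*r - 8*x))/(r^2*(r^2 + r*x - 8*r - 8*x)^2)
(2) = 4.2*l^2 - 2.42*l + 3.47
(3) = v*(-9*v - 2)
(4) = -0.1485*sin(p)/(0.55*cos(p) - 2.08)^2
(5) = 6*q - 32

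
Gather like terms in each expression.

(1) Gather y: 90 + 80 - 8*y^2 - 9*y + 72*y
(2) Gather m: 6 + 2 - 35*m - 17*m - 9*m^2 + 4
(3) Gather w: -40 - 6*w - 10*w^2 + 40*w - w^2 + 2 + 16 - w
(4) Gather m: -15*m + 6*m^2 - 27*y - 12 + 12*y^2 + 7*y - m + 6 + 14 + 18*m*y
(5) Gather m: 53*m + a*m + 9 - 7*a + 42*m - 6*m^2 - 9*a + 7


(1) = -8*y^2 + 63*y + 170
(2) = -9*m^2 - 52*m + 12
(3) = -11*w^2 + 33*w - 22
(4) = 6*m^2 + m*(18*y - 16) + 12*y^2 - 20*y + 8
(5) = -16*a - 6*m^2 + m*(a + 95) + 16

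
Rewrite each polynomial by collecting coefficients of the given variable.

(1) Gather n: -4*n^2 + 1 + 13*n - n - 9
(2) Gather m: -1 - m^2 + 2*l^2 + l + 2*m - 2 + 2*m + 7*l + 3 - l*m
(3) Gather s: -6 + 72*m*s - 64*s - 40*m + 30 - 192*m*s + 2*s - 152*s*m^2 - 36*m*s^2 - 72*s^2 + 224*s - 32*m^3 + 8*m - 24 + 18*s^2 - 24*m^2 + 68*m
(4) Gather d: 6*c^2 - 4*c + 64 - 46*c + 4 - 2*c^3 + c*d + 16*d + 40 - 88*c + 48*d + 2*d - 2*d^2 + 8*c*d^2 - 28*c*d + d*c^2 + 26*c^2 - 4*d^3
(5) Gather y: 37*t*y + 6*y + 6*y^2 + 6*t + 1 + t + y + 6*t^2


(1) = -4*n^2 + 12*n - 8
(2) = 2*l^2 + 8*l - m^2 + m*(4 - l)
(3) = -32*m^3 - 24*m^2 + 36*m + s^2*(-36*m - 54) + s*(-152*m^2 - 120*m + 162)
(4) = -2*c^3 + 32*c^2 - 138*c - 4*d^3 + d^2*(8*c - 2) + d*(c^2 - 27*c + 66) + 108
(5) = 6*t^2 + 7*t + 6*y^2 + y*(37*t + 7) + 1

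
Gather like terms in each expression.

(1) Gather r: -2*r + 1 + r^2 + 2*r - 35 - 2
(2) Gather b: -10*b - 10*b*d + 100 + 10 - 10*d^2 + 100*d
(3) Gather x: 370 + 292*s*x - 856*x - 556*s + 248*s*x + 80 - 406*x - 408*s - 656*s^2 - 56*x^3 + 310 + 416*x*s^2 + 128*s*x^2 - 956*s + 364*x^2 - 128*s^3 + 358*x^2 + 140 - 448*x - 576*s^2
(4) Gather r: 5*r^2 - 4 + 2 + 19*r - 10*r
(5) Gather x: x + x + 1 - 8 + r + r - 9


(1) = r^2 - 36
(2) = b*(-10*d - 10) - 10*d^2 + 100*d + 110
(3) = -128*s^3 - 1232*s^2 - 1920*s - 56*x^3 + x^2*(128*s + 722) + x*(416*s^2 + 540*s - 1710) + 900
(4) = 5*r^2 + 9*r - 2
(5) = 2*r + 2*x - 16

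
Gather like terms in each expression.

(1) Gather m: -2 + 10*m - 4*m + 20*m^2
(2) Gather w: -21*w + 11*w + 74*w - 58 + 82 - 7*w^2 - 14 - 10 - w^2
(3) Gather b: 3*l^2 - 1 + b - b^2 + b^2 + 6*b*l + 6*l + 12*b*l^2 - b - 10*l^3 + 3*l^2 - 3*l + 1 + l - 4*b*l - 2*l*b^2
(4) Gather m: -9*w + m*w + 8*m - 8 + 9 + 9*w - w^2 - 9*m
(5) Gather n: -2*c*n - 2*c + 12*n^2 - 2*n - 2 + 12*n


(1) = 20*m^2 + 6*m - 2
(2) = -8*w^2 + 64*w
(3) = -2*b^2*l + b*(12*l^2 + 2*l) - 10*l^3 + 6*l^2 + 4*l
(4) = m*(w - 1) - w^2 + 1
(5) = -2*c + 12*n^2 + n*(10 - 2*c) - 2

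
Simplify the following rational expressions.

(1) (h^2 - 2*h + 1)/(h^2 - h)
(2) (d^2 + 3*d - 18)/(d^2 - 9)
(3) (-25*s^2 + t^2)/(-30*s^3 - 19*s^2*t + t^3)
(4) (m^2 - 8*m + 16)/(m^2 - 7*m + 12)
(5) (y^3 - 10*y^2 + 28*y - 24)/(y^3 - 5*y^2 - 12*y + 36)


(1) = (h - 1)/h
(2) = (d + 6)/(d + 3)
(3) = (5*s + t)/(6*s^2 + 5*s*t + t^2)
(4) = (m - 4)/(m - 3)
(5) = (y - 2)/(y + 3)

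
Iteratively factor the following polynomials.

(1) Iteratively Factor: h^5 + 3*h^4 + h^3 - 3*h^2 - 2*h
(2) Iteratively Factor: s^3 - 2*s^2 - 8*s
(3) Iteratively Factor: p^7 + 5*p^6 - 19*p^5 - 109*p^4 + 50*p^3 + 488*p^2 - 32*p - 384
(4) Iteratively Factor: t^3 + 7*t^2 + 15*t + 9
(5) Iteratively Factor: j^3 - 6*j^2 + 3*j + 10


(1) = (h + 1)*(h^4 + 2*h^3 - h^2 - 2*h) = (h + 1)^2*(h^3 + h^2 - 2*h) = (h + 1)^2*(h + 2)*(h^2 - h) = h*(h + 1)^2*(h + 2)*(h - 1)
(2) = (s - 4)*(s^2 + 2*s) = s*(s - 4)*(s + 2)
(3) = (p - 4)*(p^6 + 9*p^5 + 17*p^4 - 41*p^3 - 114*p^2 + 32*p + 96) = (p - 4)*(p - 1)*(p^5 + 10*p^4 + 27*p^3 - 14*p^2 - 128*p - 96) = (p - 4)*(p - 1)*(p + 1)*(p^4 + 9*p^3 + 18*p^2 - 32*p - 96) = (p - 4)*(p - 2)*(p - 1)*(p + 1)*(p^3 + 11*p^2 + 40*p + 48) = (p - 4)*(p - 2)*(p - 1)*(p + 1)*(p + 4)*(p^2 + 7*p + 12) = (p - 4)*(p - 2)*(p - 1)*(p + 1)*(p + 4)^2*(p + 3)
(4) = (t + 3)*(t^2 + 4*t + 3) = (t + 1)*(t + 3)*(t + 3)
(5) = (j - 5)*(j^2 - j - 2) = (j - 5)*(j + 1)*(j - 2)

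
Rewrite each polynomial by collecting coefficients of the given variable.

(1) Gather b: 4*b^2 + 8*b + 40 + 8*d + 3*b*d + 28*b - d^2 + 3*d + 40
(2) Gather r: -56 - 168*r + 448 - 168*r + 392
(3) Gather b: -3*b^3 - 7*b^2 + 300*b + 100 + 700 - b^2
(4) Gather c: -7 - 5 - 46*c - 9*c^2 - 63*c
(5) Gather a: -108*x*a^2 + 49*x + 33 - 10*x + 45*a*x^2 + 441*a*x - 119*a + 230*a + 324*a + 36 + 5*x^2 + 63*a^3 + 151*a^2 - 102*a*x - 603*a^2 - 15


(1) = 4*b^2 + b*(3*d + 36) - d^2 + 11*d + 80
(2) = 784 - 336*r
(3) = -3*b^3 - 8*b^2 + 300*b + 800
(4) = -9*c^2 - 109*c - 12
(5) = 63*a^3 + a^2*(-108*x - 452) + a*(45*x^2 + 339*x + 435) + 5*x^2 + 39*x + 54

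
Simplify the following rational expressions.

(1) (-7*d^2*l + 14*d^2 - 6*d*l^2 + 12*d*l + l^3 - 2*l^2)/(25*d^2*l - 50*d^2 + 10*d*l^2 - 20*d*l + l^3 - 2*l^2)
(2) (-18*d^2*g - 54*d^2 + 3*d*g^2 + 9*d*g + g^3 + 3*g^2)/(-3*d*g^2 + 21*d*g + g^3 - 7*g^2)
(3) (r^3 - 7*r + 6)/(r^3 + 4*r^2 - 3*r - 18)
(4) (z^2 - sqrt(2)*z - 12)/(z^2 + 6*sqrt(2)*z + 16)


(1) = (-7*d^2 - 6*d*l + l^2)/(25*d^2 + 10*d*l + l^2)
(2) = (6*d*g + 18*d + g^2 + 3*g)/(g^2 - 7*g)
(3) = (r - 1)/(r + 3)
(4) = (z - 3*sqrt(2))/(z + 4*sqrt(2))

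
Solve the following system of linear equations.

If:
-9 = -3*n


Then:
n = 3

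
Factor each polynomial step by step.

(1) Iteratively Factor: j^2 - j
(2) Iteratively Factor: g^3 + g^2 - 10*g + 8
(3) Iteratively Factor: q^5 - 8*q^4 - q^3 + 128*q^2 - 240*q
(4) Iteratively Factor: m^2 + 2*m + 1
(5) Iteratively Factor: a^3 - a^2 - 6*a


(1) = (j - 1)*(j)
(2) = (g - 1)*(g^2 + 2*g - 8) = (g - 1)*(g + 4)*(g - 2)
(3) = (q + 4)*(q^4 - 12*q^3 + 47*q^2 - 60*q) = (q - 3)*(q + 4)*(q^3 - 9*q^2 + 20*q) = q*(q - 3)*(q + 4)*(q^2 - 9*q + 20) = q*(q - 4)*(q - 3)*(q + 4)*(q - 5)
(4) = (m + 1)*(m + 1)
(5) = (a + 2)*(a^2 - 3*a) = a*(a + 2)*(a - 3)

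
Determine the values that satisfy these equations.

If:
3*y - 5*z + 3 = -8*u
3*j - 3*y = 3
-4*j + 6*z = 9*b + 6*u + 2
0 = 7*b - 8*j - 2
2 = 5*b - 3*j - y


Then:
b = 0
j = -1/4
u = 19/36
y = -5/4
z = 25/36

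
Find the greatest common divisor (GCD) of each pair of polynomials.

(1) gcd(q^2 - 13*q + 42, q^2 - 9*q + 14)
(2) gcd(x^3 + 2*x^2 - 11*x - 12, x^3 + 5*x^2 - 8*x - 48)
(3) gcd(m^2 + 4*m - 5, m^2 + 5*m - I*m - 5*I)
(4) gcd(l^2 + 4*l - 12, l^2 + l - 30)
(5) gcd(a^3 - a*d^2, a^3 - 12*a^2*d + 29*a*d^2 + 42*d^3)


(1) = gcd((q - 7)*(q - 6), (q - 7)*(q - 2)) = q - 7
(2) = x^2 + x - 12
(3) = gcd((m - 1)*(m + 5), (m + 5)*(m - I)) = m + 5
(4) = l + 6
(5) = gcd(a*(a - d)*(a + d), (a - 7*d)*(a - 6*d)*(a + d)) = a + d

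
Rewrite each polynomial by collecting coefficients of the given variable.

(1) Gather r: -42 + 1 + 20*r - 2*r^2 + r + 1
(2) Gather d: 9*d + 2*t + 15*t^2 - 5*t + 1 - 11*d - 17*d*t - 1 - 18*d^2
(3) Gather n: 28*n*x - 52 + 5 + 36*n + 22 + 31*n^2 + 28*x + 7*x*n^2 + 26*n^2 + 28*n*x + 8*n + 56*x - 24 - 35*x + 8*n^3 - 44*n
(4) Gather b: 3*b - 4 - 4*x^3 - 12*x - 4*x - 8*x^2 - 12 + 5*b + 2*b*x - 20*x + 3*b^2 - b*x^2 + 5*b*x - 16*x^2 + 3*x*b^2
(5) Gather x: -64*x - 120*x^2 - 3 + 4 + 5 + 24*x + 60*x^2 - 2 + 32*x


(1) = -2*r^2 + 21*r - 40
(2) = -18*d^2 + d*(-17*t - 2) + 15*t^2 - 3*t
(3) = 8*n^3 + n^2*(7*x + 57) + 56*n*x + 49*x - 49
(4) = b^2*(3*x + 3) + b*(-x^2 + 7*x + 8) - 4*x^3 - 24*x^2 - 36*x - 16
(5) = -60*x^2 - 8*x + 4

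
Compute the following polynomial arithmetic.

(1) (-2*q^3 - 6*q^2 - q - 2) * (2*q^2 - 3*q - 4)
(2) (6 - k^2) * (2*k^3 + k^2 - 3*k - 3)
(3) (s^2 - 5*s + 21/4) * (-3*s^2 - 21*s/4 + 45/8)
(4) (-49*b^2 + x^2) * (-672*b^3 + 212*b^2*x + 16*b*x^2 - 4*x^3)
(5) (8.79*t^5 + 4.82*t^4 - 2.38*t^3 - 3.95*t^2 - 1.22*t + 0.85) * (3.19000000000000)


(1) = -4*q^5 - 6*q^4 + 24*q^3 + 23*q^2 + 10*q + 8
(2) = -2*k^5 - k^4 + 15*k^3 + 9*k^2 - 18*k - 18
(3) = -3*s^4 + 39*s^3/4 + 129*s^2/8 - 891*s/16 + 945/32
(4) = 32928*b^5 - 10388*b^4*x - 1456*b^3*x^2 + 408*b^2*x^3 + 16*b*x^4 - 4*x^5
(5) = 28.0401*t^5 + 15.3758*t^4 - 7.5922*t^3 - 12.6005*t^2 - 3.8918*t + 2.7115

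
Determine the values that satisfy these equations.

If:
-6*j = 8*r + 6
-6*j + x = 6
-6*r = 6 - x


Then:
j = -3/7
r = -3/7
x = 24/7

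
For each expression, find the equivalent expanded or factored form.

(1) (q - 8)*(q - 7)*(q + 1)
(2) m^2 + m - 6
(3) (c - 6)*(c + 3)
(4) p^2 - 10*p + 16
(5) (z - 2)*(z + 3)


(1) = q^3 - 14*q^2 + 41*q + 56
(2) = (m - 2)*(m + 3)
(3) = c^2 - 3*c - 18
(4) = (p - 8)*(p - 2)
(5) = z^2 + z - 6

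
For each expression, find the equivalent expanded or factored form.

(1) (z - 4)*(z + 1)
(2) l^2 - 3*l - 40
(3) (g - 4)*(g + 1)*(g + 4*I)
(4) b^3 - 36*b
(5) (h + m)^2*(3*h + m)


(1) = z^2 - 3*z - 4
(2) = (l - 8)*(l + 5)
(3) = g^3 - 3*g^2 + 4*I*g^2 - 4*g - 12*I*g - 16*I
(4) = b*(b - 6)*(b + 6)
(5) = 3*h^3 + 7*h^2*m + 5*h*m^2 + m^3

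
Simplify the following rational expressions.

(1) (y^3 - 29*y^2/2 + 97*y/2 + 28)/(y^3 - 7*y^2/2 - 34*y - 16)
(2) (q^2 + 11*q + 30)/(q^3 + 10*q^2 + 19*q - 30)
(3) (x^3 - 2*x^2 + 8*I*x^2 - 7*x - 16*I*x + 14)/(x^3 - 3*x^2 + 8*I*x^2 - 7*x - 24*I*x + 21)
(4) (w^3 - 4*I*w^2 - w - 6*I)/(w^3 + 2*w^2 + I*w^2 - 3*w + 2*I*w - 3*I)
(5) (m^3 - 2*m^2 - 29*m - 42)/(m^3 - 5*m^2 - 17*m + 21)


(1) = (y - 7)/(y + 4)
(2) = 1/(q - 1)
(3) = (x - 2)/(x - 3)
(4) = (w^2 - 5*I*w - 6)/(w^2 + 2*w - 3)
(5) = (m + 2)/(m - 1)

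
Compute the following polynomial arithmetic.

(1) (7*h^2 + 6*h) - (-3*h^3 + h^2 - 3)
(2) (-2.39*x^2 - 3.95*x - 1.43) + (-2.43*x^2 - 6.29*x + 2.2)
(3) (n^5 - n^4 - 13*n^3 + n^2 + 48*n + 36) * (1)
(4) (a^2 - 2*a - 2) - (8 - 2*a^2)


(1) = 3*h^3 + 6*h^2 + 6*h + 3
(2) = -4.82*x^2 - 10.24*x + 0.77
(3) = n^5 - n^4 - 13*n^3 + n^2 + 48*n + 36
(4) = 3*a^2 - 2*a - 10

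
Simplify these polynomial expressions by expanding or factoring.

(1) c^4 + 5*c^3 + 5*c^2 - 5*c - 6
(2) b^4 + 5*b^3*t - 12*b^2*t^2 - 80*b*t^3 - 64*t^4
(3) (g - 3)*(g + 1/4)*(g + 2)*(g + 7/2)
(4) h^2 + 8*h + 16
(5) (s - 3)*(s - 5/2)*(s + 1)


(1) = (c - 1)*(c + 1)*(c + 2)*(c + 3)
(2) = (b - 4*t)*(b + t)*(b + 4*t)^2
(3) = g^4 + 11*g^3/4 - 71*g^2/8 - 187*g/8 - 21/4
(4) = (h + 4)^2
(5) = s^3 - 9*s^2/2 + 2*s + 15/2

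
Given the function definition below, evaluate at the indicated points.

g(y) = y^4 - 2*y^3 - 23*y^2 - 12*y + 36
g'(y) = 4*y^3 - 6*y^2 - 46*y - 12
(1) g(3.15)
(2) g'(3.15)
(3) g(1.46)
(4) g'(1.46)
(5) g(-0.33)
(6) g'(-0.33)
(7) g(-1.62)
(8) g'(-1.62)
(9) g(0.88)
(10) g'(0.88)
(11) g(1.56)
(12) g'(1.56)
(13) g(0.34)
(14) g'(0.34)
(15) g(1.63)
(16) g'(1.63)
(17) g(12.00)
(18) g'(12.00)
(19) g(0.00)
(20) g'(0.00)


(1) = -194.07
(2) = -91.41
(3) = -32.23
(4) = -79.50
(5) = 37.54
(6) = 2.38
(7) = 10.47
(8) = 29.77
(9) = 6.87
(10) = -54.40
(11) = -40.36
(12) = -83.18
(13) = 29.20
(14) = -28.18
(15) = -46.27
(16) = -85.60
(17) = 13860.00
(18) = 5484.00
(19) = 36.00
(20) = -12.00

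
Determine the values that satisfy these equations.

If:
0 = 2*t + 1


Then:
t = -1/2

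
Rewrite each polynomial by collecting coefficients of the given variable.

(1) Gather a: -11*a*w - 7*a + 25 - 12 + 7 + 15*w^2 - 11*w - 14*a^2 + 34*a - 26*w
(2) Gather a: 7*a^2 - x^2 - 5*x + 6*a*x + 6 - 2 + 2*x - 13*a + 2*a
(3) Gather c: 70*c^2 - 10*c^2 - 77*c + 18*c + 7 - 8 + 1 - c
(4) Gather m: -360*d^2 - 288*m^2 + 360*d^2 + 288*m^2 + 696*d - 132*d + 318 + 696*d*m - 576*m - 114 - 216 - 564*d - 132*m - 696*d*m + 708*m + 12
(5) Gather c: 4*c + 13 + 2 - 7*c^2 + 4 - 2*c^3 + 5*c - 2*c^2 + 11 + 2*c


(1) = -14*a^2 + a*(27 - 11*w) + 15*w^2 - 37*w + 20
(2) = 7*a^2 + a*(6*x - 11) - x^2 - 3*x + 4
(3) = 60*c^2 - 60*c
(4) = 0
(5) = -2*c^3 - 9*c^2 + 11*c + 30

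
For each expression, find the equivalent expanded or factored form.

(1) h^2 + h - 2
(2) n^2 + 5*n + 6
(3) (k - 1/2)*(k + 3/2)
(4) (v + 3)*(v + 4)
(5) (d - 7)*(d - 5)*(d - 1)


(1) = (h - 1)*(h + 2)
(2) = (n + 2)*(n + 3)
(3) = k^2 + k - 3/4
(4) = v^2 + 7*v + 12
(5) = d^3 - 13*d^2 + 47*d - 35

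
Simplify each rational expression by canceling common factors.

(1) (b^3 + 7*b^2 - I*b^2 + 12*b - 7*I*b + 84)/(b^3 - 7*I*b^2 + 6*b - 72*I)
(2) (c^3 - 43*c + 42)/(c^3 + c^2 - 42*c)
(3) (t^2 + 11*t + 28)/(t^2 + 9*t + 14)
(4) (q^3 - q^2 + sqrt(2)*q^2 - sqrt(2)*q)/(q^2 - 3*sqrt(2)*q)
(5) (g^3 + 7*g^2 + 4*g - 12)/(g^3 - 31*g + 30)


(1) = (b + 7)/(b - 6*I)
(2) = (c - 1)/c
(3) = (t + 4)/(t + 2)
(4) = (q^2 + q*(-1 + sqrt(2)) - sqrt(2))/(q - 3*sqrt(2))
(5) = (g + 2)/(g - 5)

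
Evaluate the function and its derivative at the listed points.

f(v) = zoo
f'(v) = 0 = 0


f(v) = zoo
f'(v) = 0 = 0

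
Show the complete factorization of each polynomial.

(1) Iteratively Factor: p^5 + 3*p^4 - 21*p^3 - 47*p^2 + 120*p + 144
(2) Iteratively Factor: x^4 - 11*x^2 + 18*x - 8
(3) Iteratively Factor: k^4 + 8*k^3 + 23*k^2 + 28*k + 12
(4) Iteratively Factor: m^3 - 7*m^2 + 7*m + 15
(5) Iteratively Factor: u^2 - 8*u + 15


(1) = (p - 3)*(p^4 + 6*p^3 - 3*p^2 - 56*p - 48) = (p - 3)*(p + 4)*(p^3 + 2*p^2 - 11*p - 12) = (p - 3)*(p + 1)*(p + 4)*(p^2 + p - 12) = (p - 3)^2*(p + 1)*(p + 4)*(p + 4)
(2) = (x - 1)*(x^3 + x^2 - 10*x + 8) = (x - 1)*(x + 4)*(x^2 - 3*x + 2) = (x - 1)^2*(x + 4)*(x - 2)
(3) = (k + 1)*(k^3 + 7*k^2 + 16*k + 12) = (k + 1)*(k + 3)*(k^2 + 4*k + 4) = (k + 1)*(k + 2)*(k + 3)*(k + 2)
(4) = (m - 3)*(m^2 - 4*m - 5) = (m - 3)*(m + 1)*(m - 5)
(5) = (u - 5)*(u - 3)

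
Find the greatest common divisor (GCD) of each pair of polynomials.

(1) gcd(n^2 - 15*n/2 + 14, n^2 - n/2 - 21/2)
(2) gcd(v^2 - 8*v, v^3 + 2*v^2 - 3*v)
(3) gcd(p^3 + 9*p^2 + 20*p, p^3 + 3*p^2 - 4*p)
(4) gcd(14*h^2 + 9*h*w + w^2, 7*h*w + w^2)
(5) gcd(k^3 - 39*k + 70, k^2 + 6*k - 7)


(1) = gcd((n - 4)*(n - 7/2), (n - 7/2)*(n + 3)) = n - 7/2
(2) = v
(3) = p^2 + 4*p
(4) = gcd((2*h + w)*(7*h + w), w*(7*h + w)) = 7*h + w
(5) = k + 7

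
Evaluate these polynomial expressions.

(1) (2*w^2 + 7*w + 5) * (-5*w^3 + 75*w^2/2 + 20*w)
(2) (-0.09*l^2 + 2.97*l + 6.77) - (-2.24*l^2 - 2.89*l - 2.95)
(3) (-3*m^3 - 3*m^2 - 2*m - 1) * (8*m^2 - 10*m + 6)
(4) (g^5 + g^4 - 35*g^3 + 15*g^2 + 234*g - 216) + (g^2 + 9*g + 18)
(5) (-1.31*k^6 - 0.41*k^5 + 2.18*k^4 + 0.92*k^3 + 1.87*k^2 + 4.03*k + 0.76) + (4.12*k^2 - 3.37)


(1) = -10*w^5 + 40*w^4 + 555*w^3/2 + 655*w^2/2 + 100*w
(2) = 2.15*l^2 + 5.86*l + 9.72
(3) = -24*m^5 + 6*m^4 - 4*m^3 - 6*m^2 - 2*m - 6
(4) = g^5 + g^4 - 35*g^3 + 16*g^2 + 243*g - 198
(5) = -1.31*k^6 - 0.41*k^5 + 2.18*k^4 + 0.92*k^3 + 5.99*k^2 + 4.03*k - 2.61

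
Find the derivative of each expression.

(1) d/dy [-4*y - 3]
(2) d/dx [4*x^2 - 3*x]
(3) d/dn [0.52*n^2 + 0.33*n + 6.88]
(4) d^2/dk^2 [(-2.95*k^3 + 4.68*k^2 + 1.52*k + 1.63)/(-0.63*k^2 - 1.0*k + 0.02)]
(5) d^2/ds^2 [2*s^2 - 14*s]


(1) = -4
(2) = 8*x - 3
(3) = 1.04*n + 0.33
(4) = (10.664564*k^3 - 4.58949*k^2 - 6.269232*k - 3.36562)/(0.250047*k^6 + 1.1907*k^5 + 1.866186*k^4 + 0.9244*k^3 - 0.059244*k^2 + 0.0012*k - 8.0e-6)
(5) = 4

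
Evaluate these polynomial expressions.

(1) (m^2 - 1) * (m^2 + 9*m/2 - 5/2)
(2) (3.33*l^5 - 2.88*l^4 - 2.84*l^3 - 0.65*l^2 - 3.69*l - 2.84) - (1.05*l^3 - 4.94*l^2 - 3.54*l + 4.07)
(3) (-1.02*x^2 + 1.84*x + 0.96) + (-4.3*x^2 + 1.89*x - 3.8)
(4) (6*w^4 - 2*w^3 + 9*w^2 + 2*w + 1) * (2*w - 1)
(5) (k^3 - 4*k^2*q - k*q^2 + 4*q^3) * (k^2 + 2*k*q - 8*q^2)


(1) = m^4 + 9*m^3/2 - 7*m^2/2 - 9*m/2 + 5/2
(2) = 3.33*l^5 - 2.88*l^4 - 3.89*l^3 + 4.29*l^2 - 0.15*l - 6.91
(3) = -5.32*x^2 + 3.73*x - 2.84
(4) = 12*w^5 - 10*w^4 + 20*w^3 - 5*w^2 - 1
(5) = k^5 - 2*k^4*q - 17*k^3*q^2 + 34*k^2*q^3 + 16*k*q^4 - 32*q^5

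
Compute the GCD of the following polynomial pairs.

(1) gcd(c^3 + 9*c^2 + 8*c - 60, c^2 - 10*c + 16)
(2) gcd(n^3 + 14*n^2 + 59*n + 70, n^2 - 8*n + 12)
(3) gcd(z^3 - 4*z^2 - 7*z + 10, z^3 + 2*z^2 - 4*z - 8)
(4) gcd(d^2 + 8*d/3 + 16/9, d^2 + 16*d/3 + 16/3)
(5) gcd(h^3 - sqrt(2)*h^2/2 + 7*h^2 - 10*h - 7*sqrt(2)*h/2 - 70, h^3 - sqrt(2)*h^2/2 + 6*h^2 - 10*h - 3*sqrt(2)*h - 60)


(1) = gcd((c - 2)*(c + 5)*(c + 6), (c - 8)*(c - 2)) = c - 2
(2) = gcd((n + 2)*(n + 5)*(n + 7), (n - 6)*(n - 2)) = 1
(3) = z + 2
(4) = gcd((d + 4/3)^2, (d + 4/3)*(d + 4)) = d + 4/3
(5) = gcd((h + 7)*(h - 5*sqrt(2)/2)*(h + 2*sqrt(2)), (h + 6)*(h - 5*sqrt(2)/2)*(h + 2*sqrt(2))) = h^2 - sqrt(2)*h/2 - 10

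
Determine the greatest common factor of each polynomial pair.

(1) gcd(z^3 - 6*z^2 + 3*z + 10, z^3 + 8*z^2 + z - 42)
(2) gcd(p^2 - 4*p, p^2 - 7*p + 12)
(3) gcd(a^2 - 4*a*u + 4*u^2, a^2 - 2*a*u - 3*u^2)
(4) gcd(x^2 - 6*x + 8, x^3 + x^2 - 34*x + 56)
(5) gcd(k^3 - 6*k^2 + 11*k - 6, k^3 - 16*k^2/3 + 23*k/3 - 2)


(1) = gcd((z - 5)*(z - 2)*(z + 1), (z - 2)*(z + 3)*(z + 7)) = z - 2
(2) = p - 4
(3) = 1
(4) = gcd((x - 4)*(x - 2), (x - 4)*(x - 2)*(x + 7)) = x^2 - 6*x + 8
(5) = k^2 - 5*k + 6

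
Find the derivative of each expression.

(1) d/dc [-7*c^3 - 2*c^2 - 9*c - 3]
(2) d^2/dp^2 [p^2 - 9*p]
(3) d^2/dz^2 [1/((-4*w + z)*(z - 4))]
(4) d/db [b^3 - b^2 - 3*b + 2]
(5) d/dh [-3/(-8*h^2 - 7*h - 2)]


(1) = -21*c^2 - 4*c - 9
(2) = 2
(3) = 2*(-(4*w - z)^2 + (4*w - z)*(z - 4) - (z - 4)^2)/((4*w - z)^3*(z - 4)^3)
(4) = 3*b^2 - 2*b - 3
(5) = 3*(-16*h - 7)/(8*h^2 + 7*h + 2)^2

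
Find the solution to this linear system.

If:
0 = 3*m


Then:
m = 0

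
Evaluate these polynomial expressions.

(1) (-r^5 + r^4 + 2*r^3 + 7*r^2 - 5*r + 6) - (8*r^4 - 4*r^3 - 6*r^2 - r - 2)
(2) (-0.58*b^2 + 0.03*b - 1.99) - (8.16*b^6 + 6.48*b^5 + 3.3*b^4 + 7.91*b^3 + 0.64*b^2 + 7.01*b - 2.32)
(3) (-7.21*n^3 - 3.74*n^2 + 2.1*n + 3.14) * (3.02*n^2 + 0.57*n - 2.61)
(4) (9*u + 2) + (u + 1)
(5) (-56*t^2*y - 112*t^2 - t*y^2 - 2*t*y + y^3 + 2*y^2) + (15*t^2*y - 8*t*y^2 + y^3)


(1) = -r^5 - 7*r^4 + 6*r^3 + 13*r^2 - 4*r + 8
(2) = -8.16*b^6 - 6.48*b^5 - 3.3*b^4 - 7.91*b^3 - 1.22*b^2 - 6.98*b + 0.33
(3) = -21.7742*n^5 - 15.4045*n^4 + 23.0283*n^3 + 20.4412*n^2 - 3.6912*n - 8.1954
(4) = 10*u + 3
(5) = -41*t^2*y - 112*t^2 - 9*t*y^2 - 2*t*y + 2*y^3 + 2*y^2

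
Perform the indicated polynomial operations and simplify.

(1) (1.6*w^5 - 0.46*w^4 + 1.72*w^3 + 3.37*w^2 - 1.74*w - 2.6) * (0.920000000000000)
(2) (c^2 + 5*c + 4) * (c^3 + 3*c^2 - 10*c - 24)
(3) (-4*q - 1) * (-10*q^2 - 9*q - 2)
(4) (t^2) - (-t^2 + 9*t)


(1) = 1.472*w^5 - 0.4232*w^4 + 1.5824*w^3 + 3.1004*w^2 - 1.6008*w - 2.392
(2) = c^5 + 8*c^4 + 9*c^3 - 62*c^2 - 160*c - 96
(3) = 40*q^3 + 46*q^2 + 17*q + 2
(4) = 2*t^2 - 9*t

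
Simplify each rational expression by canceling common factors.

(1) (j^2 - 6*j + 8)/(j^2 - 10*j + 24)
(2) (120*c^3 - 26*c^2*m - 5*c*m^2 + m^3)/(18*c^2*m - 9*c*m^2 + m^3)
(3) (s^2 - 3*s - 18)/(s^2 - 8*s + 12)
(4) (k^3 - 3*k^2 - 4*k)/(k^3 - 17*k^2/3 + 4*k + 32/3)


(1) = (j - 2)/(j - 6)
(2) = (20*c^2 - c*m - m^2)/(3*c*m - m^2)
(3) = (s + 3)/(s - 2)
(4) = 3*k/(3*k - 8)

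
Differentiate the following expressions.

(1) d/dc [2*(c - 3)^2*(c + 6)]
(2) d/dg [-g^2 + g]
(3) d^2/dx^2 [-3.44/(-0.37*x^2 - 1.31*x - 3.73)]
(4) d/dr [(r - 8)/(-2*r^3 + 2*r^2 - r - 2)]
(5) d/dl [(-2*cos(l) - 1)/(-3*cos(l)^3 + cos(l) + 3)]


(1) = 6*c^2 - 54
(2) = 1 - 2*g
(3) = (-0.941872*x^2 - 3.334736*x + 3.44*(0.74*x + 1.31)*(1.48*x + 2.62) - 9.495088)/(0.37*x^2 + 1.31*x + 3.73)^3
(4) = (-2*r^3 + 2*r^2 - r + (r - 8)*(6*r^2 - 4*r + 1) - 2)/(2*r^3 - 2*r^2 + r + 2)^2
(5) = (9*cos(l) + 9*cos(2*l)/2 + 3*cos(3*l) + 19/2)*sin(l)/(-3*cos(l)^3 + cos(l) + 3)^2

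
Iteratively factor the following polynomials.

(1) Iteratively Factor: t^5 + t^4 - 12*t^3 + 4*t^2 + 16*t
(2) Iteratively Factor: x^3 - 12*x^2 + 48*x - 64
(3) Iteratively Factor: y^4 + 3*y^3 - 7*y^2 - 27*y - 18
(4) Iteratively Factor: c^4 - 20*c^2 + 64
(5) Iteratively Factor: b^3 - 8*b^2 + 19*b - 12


(1) = (t - 2)*(t^4 + 3*t^3 - 6*t^2 - 8*t) = (t - 2)*(t + 4)*(t^3 - t^2 - 2*t) = (t - 2)*(t + 1)*(t + 4)*(t^2 - 2*t) = (t - 2)^2*(t + 1)*(t + 4)*(t)
(2) = (x - 4)*(x^2 - 8*x + 16) = (x - 4)^2*(x - 4)
(3) = (y - 3)*(y^3 + 6*y^2 + 11*y + 6) = (y - 3)*(y + 3)*(y^2 + 3*y + 2) = (y - 3)*(y + 2)*(y + 3)*(y + 1)
(4) = (c + 4)*(c^3 - 4*c^2 - 4*c + 16) = (c - 4)*(c + 4)*(c^2 - 4) = (c - 4)*(c + 2)*(c + 4)*(c - 2)
(5) = (b - 3)*(b^2 - 5*b + 4) = (b - 3)*(b - 1)*(b - 4)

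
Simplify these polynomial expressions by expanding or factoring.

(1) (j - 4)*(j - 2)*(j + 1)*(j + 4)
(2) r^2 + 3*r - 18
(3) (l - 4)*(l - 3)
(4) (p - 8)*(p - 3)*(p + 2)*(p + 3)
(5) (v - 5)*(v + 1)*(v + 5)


(1) = j^4 - j^3 - 18*j^2 + 16*j + 32
(2) = (r - 3)*(r + 6)
(3) = l^2 - 7*l + 12
(4) = p^4 - 6*p^3 - 25*p^2 + 54*p + 144
(5) = v^3 + v^2 - 25*v - 25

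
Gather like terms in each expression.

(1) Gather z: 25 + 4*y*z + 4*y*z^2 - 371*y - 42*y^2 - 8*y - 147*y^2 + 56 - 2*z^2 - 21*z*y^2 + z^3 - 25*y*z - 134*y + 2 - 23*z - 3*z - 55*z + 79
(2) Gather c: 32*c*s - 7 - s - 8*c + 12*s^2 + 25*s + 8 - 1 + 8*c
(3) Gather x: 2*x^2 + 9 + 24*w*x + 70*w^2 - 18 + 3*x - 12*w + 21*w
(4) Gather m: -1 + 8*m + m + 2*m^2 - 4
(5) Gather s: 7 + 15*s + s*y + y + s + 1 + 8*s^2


(1) = -189*y^2 - 513*y + z^3 + z^2*(4*y - 2) + z*(-21*y^2 - 21*y - 81) + 162
(2) = 32*c*s + 12*s^2 + 24*s
(3) = 70*w^2 + 9*w + 2*x^2 + x*(24*w + 3) - 9
(4) = 2*m^2 + 9*m - 5
(5) = 8*s^2 + s*(y + 16) + y + 8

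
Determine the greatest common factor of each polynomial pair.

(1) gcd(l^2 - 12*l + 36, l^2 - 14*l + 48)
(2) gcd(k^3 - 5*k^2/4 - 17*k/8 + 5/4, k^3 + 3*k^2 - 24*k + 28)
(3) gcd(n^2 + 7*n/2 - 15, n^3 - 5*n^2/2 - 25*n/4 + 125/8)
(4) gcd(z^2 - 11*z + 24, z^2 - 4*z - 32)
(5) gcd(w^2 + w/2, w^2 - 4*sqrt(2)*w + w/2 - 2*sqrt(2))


(1) = l - 6
(2) = k - 2
(3) = gcd((n - 5/2)*(n + 6), (n - 5/2)^2*(n + 5/2)) = n - 5/2
(4) = gcd((z - 8)*(z - 3), (z - 8)*(z + 4)) = z - 8
(5) = gcd(w*(w + 1/2), (w + 1/2)*(w - 4*sqrt(2))) = w + 1/2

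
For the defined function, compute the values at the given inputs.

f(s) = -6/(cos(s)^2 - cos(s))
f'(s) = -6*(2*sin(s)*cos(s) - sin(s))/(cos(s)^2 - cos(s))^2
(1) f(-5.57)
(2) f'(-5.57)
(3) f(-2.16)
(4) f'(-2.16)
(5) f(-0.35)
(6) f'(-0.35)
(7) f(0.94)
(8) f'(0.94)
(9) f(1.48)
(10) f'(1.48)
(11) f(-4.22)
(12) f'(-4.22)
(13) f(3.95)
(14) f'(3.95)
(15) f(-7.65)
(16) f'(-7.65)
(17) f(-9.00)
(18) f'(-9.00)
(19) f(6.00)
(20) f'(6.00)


(1) = 32.55
(2) = -59.22
(3) = -6.94
(4) = -14.09
(5) = 105.35
(6) = 557.40
(7) = 24.80
(8) = -14.86
(9) = 72.77
(10) = 719.58
(11) = -8.62
(12) = 21.22
(13) = -5.14
(14) = -7.58
(15) = 37.14
(16) = -133.95
(17) = -3.45
(18) = -2.30
(19) = 156.89
(20) = 1054.97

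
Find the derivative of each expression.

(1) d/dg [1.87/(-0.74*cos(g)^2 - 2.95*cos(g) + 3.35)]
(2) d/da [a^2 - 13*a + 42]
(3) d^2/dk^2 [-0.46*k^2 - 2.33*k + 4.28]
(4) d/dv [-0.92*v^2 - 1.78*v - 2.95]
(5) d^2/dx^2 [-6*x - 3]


(1) = -(2.7676*cos(g) + 5.5165)*sin(g)/(0.74*cos(g)^2 + 2.95*cos(g) - 3.35)^2
(2) = 2*a - 13
(3) = -0.920000000000000
(4) = -1.84*v - 1.78
(5) = 0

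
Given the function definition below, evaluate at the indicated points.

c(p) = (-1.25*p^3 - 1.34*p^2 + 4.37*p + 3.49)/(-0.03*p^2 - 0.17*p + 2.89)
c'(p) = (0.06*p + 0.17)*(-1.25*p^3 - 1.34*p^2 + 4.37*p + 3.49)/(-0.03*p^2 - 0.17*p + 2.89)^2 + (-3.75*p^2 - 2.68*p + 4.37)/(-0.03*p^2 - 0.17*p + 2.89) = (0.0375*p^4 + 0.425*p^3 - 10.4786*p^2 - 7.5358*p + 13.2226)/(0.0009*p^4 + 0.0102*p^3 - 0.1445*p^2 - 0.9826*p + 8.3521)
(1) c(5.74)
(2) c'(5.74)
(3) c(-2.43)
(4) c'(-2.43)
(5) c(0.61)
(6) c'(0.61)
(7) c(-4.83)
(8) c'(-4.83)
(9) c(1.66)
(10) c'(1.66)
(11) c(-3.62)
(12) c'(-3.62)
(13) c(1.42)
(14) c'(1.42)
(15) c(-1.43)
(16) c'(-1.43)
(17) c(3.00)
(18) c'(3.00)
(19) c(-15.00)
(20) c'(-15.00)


(1) = -272.18
(2) = -296.59
(3) = 0.93
(4) = -3.60
(5) = 1.94
(6) = 0.63
(7) = 30.54
(8) = -24.52
(9) = 0.53
(10) = -4.07
(11) = 9.45
(12) = -11.41
(13) = 1.32
(14) = -2.57
(15) = -0.60
(16) = 0.16
(17) = -13.84
(18) = -20.03
(19) = -2942.89
(20) = -1029.87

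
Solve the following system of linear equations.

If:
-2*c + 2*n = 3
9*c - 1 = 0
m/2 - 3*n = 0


Then:
c = 1/9
m = 29/3
n = 29/18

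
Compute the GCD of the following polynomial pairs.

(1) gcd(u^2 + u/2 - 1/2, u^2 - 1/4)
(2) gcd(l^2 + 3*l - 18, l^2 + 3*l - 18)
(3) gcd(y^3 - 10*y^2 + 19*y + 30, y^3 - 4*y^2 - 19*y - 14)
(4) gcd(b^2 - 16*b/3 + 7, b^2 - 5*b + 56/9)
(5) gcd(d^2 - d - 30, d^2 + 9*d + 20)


(1) = u - 1/2
(2) = gcd((l - 3)*(l + 6), (l - 3)*(l + 6)) = l^2 + 3*l - 18
(3) = y + 1
(4) = gcd((b - 3)*(b - 7/3), (b - 8/3)*(b - 7/3)) = b - 7/3
(5) = d + 5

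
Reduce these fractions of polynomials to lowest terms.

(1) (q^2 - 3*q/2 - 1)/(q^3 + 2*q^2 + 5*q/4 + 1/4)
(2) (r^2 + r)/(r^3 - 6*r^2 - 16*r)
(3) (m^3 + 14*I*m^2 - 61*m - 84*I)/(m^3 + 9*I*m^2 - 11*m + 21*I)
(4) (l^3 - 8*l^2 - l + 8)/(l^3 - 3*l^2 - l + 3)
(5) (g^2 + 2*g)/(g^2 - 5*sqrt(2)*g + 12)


(1) = (2*q - 4)/(2*q^2 + 3*q + 1)
(2) = (r + 1)/(r^2 - 6*r - 16)
(3) = (m + 4*I)/(m - I)
(4) = (l - 8)/(l - 3)
(5) = (g^2 + 2*g)/(g^2 - 5*sqrt(2)*g + 12)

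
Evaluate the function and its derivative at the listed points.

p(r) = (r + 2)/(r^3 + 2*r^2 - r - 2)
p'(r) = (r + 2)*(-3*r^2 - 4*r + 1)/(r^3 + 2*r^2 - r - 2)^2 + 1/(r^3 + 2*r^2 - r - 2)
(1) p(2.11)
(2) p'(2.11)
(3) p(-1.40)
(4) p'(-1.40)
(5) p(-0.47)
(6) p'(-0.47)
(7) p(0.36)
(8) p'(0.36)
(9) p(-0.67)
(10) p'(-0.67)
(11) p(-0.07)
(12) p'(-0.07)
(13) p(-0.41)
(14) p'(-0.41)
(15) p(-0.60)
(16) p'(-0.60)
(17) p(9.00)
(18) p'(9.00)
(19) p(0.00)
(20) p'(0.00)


(1) = 0.29
(2) = -0.35
(3) = 1.04
(4) = 3.04
(5) = -1.28
(6) = 1.55
(7) = -1.15
(8) = -0.95
(9) = -1.81
(10) = 4.41
(11) = -1.00
(12) = 0.14
(13) = -1.20
(14) = 1.18
(15) = -1.56
(16) = 2.93
(17) = 0.01
(18) = -0.00
(19) = -1.00
(20) = 0.00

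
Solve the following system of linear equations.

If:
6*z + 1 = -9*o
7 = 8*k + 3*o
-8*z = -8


Then:
k = 7/6
o = -7/9
z = 1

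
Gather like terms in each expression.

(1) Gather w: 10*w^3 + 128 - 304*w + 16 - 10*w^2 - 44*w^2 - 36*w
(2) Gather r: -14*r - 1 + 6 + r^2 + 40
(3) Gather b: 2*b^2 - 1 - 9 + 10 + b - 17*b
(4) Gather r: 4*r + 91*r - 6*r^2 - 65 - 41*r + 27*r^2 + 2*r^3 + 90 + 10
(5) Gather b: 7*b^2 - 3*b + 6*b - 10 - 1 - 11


(1) = 10*w^3 - 54*w^2 - 340*w + 144
(2) = r^2 - 14*r + 45
(3) = 2*b^2 - 16*b
(4) = 2*r^3 + 21*r^2 + 54*r + 35
(5) = 7*b^2 + 3*b - 22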